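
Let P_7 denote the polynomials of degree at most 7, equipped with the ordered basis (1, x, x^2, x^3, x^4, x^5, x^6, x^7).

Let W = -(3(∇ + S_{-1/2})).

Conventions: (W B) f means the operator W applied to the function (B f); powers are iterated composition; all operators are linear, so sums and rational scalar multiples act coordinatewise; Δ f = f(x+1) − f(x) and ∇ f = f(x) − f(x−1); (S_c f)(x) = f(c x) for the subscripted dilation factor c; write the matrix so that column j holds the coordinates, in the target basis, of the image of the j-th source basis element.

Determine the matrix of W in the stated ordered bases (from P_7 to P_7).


image of 1: -3
image of x: (3/2)x - 3
image of x^2: -(3/4)x^2 - 6x + 3
image of x^3: (3/8)x^3 - 9x^2 + 9x - 3
image of x^4: -(3/16)x^4 - 12x^3 + 18x^2 - 12x + 3
image of x^5: (3/32)x^5 - 15x^4 + 30x^3 - 30x^2 + 15x - 3
image of x^6: -(3/64)x^6 - 18x^5 + 45x^4 - 60x^3 + 45x^2 - 18x + 3
image of x^7: (3/128)x^7 - 21x^6 + 63x^5 - 105x^4 + 105x^3 - 63x^2 + 21x - 3
each image's coordinates form column j of the matrix

the matrix is [[-3, -3, 3, -3, 3, -3, 3, -3]; [0, 3/2, -6, 9, -12, 15, -18, 21]; [0, 0, -3/4, -9, 18, -30, 45, -63]; [0, 0, 0, 3/8, -12, 30, -60, 105]; [0, 0, 0, 0, -3/16, -15, 45, -105]; [0, 0, 0, 0, 0, 3/32, -18, 63]; [0, 0, 0, 0, 0, 0, -3/64, -21]; [0, 0, 0, 0, 0, 0, 0, 3/128]] (rows listed top to bottom)


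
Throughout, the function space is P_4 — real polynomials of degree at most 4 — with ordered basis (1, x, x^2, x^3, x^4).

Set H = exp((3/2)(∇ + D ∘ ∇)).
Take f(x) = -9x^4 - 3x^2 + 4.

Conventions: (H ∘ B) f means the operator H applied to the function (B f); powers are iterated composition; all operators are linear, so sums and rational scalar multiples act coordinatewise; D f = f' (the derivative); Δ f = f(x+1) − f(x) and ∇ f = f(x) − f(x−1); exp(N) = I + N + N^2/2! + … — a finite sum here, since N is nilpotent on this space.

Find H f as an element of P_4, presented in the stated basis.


order-1 term: -54x^3 - 81x^2 + 99x - 45
order-2 term: -(243/2)x^2 - 243x + 189/2
order-3 term: -(243/2)x - 729/4
order-4 term: -729/16
the series for exp((3/2)(∇ + D ∘ ∇)) f terminates at order 4
exp((3/2)(∇ + D ∘ ∇)) f = -9x^4 - 54x^3 - (411/2)x^2 - (531/2)x - 2789/16

the result is g(x) = -9x^4 - 54x^3 - (411/2)x^2 - (531/2)x - 2789/16


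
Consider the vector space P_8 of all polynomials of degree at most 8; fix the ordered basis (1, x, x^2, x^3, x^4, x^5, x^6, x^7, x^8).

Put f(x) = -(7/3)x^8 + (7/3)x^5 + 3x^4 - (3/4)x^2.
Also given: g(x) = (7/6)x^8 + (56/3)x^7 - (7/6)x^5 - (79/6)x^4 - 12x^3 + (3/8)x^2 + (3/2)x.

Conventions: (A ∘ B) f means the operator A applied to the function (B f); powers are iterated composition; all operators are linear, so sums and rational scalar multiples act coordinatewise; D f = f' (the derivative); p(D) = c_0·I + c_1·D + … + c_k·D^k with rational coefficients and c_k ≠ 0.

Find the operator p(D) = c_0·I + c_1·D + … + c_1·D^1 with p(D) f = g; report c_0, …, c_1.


p(D) = -(1/2)·I − D, i.e. c_0 = -1/2, c_1 = -1

D^0 f = -(7/3)x^8 + (7/3)x^5 + 3x^4 - (3/4)x^2
D^1 f = -(56/3)x^7 + (35/3)x^4 + 12x^3 - (3/2)x
matching coefficients of g against c_0 f + c_1 Df + … from the top degree down determines the c_i
solution: c_0 = -1/2, c_1 = -1


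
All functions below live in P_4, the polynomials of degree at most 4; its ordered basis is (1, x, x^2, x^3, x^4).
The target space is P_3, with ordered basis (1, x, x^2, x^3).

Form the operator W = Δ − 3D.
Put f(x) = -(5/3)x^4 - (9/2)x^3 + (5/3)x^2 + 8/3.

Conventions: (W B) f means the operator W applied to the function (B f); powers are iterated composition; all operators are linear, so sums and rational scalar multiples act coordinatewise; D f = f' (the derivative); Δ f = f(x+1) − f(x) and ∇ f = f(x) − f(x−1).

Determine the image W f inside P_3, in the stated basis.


Δ f = -(20/3)x^3 - (47/2)x^2 - (101/6)x - 9/2
D f = -(20/3)x^3 - (27/2)x^2 + (10/3)x
(-3D) f = 20x^3 + (81/2)x^2 - 10x
(Δ − 3D) f = (40/3)x^3 + 17x^2 - (161/6)x - 9/2

g(x) = (40/3)x^3 + 17x^2 - (161/6)x - 9/2


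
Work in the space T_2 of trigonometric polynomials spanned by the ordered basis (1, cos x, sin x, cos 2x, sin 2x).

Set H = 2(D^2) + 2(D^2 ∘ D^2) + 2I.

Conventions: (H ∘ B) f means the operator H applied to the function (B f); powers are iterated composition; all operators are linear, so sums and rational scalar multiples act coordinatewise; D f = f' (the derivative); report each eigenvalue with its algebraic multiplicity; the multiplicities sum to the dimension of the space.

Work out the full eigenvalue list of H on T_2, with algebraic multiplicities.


image of 1: 2
image of cos x: 2cos x
image of sin x: 2sin x
image of cos 2x: 26cos 2x
image of sin 2x: 26sin 2x
the matrix is diagonal; its diagonal is (2, 2, 2, 26, 26)
for a triangular matrix the eigenvalues are the diagonal entries, with algebraic multiplicity their repetition count

λ = 2 (multiplicity 3), λ = 26 (multiplicity 2)


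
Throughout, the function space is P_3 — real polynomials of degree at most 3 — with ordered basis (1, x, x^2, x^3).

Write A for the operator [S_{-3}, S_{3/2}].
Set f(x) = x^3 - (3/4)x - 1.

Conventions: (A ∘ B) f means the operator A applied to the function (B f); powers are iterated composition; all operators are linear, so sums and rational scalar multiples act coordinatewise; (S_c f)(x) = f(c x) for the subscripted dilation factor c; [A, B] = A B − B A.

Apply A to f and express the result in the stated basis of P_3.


S_{3/2} f = (27/8)x^3 - (9/8)x - 1
S_{-3} S_{3/2} f = -(729/8)x^3 + (27/8)x - 1
S_{-3} f = -27x^3 + (9/4)x - 1
S_{3/2} S_{-3} f = -(729/8)x^3 + (27/8)x - 1
[S_{-3}, S_{3/2}] f = 0

g(x) = 0


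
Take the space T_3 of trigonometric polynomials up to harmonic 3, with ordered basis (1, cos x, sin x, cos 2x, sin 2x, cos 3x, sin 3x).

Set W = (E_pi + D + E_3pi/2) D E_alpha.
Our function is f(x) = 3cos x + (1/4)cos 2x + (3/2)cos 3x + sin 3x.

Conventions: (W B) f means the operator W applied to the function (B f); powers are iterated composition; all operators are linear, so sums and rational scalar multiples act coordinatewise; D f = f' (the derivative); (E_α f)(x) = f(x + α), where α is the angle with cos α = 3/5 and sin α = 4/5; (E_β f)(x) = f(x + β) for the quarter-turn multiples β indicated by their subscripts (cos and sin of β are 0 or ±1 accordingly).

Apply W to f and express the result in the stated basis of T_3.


E_alpha f = (9/5)cos x - (12/5)sin x - (7/100)cos 2x - (6/25)sin 2x - (263/250)cos 3x - (183/125)sin 3x
D E_alpha f = -(12/5)cos x - (9/5)sin x - (12/25)cos 2x + (7/50)sin 2x - (549/125)cos 3x + (789/250)sin 3x
E_pi (D E_alpha) f = (12/5)cos x + (9/5)sin x - (12/25)cos 2x + (7/50)sin 2x + (549/125)cos 3x - (789/250)sin 3x
D (D E_alpha) f = -(9/5)cos x + (12/5)sin x + (7/25)cos 2x + (24/25)sin 2x + (2367/250)cos 3x + (1647/125)sin 3x
E_3pi/2 (D E_alpha) f = (9/5)cos x - (12/5)sin x + (12/25)cos 2x - (7/50)sin 2x + (789/250)cos 3x + (549/125)sin 3x
(E_pi + D + E_3pi/2) (D E_alpha) f = (12/5)cos x + (9/5)sin x + (7/25)cos 2x + (24/25)sin 2x + (2127/125)cos 3x + (3603/250)sin 3x

the image equals g(x) = (12/5)cos x + (9/5)sin x + (7/25)cos 2x + (24/25)sin 2x + (2127/125)cos 3x + (3603/250)sin 3x


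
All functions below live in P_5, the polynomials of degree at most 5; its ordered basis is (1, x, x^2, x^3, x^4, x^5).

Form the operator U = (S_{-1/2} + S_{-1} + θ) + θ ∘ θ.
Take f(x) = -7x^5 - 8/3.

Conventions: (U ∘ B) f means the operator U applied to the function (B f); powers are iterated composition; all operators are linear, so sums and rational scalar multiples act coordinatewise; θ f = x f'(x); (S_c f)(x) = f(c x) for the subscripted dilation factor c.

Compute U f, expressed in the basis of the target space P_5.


S_{-1/2} f = (7/32)x^5 - 8/3
S_{-1} f = 7x^5 - 8/3
θ f = -35x^5
(S_{-1/2} + S_{-1} + θ) f = -(889/32)x^5 - 16/3
θ f = -35x^5
θ θ f = -175x^5
((S_{-1/2} + S_{-1} + θ) + θ ∘ θ) f = -(6489/32)x^5 - 16/3

the result is g(x) = -(6489/32)x^5 - 16/3


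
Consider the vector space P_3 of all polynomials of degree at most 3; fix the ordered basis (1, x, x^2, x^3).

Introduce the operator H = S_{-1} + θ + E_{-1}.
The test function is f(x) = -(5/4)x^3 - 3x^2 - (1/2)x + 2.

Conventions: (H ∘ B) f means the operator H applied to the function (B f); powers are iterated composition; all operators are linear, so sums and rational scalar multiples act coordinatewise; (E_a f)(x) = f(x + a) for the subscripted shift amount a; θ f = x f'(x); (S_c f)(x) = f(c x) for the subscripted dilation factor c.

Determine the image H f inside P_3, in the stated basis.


the result is g(x) = -(15/4)x^3 - (33/4)x^2 + (7/4)x + 11/4

S_{-1} f = (5/4)x^3 - 3x^2 + (1/2)x + 2
θ f = -(15/4)x^3 - 6x^2 - (1/2)x
E_{-1} f = -(5/4)x^3 + (3/4)x^2 + (7/4)x + 3/4
(S_{-1} + θ + E_{-1}) f = -(15/4)x^3 - (33/4)x^2 + (7/4)x + 11/4


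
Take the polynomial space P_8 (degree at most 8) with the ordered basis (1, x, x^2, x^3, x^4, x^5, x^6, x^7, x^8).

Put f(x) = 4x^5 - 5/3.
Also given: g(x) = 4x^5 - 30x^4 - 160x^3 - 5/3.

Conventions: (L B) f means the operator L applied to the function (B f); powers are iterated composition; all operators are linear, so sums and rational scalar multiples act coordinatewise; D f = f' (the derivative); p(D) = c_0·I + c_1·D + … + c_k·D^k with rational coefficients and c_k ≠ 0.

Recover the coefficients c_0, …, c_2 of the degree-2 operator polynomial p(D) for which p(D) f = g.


p(D) = I − (3/2)·D − 2·D^2, i.e. c_0 = 1, c_1 = -3/2, c_2 = -2

D^0 f = 4x^5 - 5/3
D^1 f = 20x^4
D^2 f = 80x^3
matching coefficients of g against c_0 f + c_1 Df + … from the top degree down determines the c_i
solution: c_0 = 1, c_1 = -3/2, c_2 = -2


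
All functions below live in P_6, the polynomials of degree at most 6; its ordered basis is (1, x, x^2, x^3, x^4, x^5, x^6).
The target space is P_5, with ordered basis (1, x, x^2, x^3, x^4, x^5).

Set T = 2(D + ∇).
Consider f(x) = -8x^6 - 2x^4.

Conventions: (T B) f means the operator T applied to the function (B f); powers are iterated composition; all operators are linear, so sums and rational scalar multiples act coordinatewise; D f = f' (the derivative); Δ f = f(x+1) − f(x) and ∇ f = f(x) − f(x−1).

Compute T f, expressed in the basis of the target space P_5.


D f = -48x^5 - 8x^3
∇ f = -48x^5 + 120x^4 - 168x^3 + 132x^2 - 56x + 10
(D + ∇) f = -96x^5 + 120x^4 - 176x^3 + 132x^2 - 56x + 10
(2(D + ∇)) f = -192x^5 + 240x^4 - 352x^3 + 264x^2 - 112x + 20

the image equals g(x) = -192x^5 + 240x^4 - 352x^3 + 264x^2 - 112x + 20


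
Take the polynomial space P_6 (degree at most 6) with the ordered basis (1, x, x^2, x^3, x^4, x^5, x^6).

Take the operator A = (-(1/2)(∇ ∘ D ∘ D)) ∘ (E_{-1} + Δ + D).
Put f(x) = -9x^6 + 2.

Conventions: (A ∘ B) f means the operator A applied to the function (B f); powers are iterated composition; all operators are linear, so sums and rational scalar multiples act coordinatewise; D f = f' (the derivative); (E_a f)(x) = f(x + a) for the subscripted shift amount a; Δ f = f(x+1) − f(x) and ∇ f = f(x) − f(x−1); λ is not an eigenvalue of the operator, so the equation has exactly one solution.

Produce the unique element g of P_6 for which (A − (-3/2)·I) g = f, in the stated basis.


the image equals g(x) = -6x^6 - 240x^3 - 360x^2 - 960x + 184/3

write g with unknown coordinates in the stated basis and equate coefficients in (A − (-3/2)·I) g = f
solving from the highest basis element down gives g = -6x^6 - 240x^3 - 360x^2 - 960x + 184/3
check: A g = 360x^3 + 540x^2 + 1440x - 90
so A g − (-3/2)·g = -9x^6 + 2 = f ✓


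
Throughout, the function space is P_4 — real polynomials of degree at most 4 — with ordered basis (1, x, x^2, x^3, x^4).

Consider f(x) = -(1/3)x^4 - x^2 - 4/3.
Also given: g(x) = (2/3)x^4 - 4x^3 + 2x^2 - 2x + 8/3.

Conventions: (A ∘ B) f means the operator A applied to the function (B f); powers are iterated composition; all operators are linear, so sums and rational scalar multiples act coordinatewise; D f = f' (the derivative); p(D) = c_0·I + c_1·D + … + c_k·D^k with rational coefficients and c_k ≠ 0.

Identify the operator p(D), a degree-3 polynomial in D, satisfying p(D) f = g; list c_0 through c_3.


D^0 f = -(1/3)x^4 - x^2 - 4/3
D^1 f = -(4/3)x^3 - 2x
D^2 f = -4x^2 - 2
D^3 f = -8x
matching coefficients of g against c_0 f + c_1 Df + … from the top degree down determines the c_i
solution: c_0 = -2, c_1 = 3, c_2 = 0, c_3 = -1/2

c_0 = -2, c_1 = 3, c_2 = 0, c_3 = -1/2


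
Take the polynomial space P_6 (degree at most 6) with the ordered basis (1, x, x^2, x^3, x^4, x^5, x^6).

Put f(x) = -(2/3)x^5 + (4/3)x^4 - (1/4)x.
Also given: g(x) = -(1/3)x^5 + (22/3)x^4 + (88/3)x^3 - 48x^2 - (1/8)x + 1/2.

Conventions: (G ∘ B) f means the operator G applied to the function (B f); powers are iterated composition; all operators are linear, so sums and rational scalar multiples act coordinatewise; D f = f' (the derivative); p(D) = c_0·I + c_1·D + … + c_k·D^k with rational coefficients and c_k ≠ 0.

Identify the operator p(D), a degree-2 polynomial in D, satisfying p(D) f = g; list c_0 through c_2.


D^0 f = -(2/3)x^5 + (4/3)x^4 - (1/4)x
D^1 f = -(10/3)x^4 + (16/3)x^3 - 1/4
D^2 f = -(40/3)x^3 + 16x^2
matching coefficients of g against c_0 f + c_1 Df + … from the top degree down determines the c_i
solution: c_0 = 1/2, c_1 = -2, c_2 = -3

p(D) = (1/2)·I − 2·D − 3·D^2, i.e. c_0 = 1/2, c_1 = -2, c_2 = -3


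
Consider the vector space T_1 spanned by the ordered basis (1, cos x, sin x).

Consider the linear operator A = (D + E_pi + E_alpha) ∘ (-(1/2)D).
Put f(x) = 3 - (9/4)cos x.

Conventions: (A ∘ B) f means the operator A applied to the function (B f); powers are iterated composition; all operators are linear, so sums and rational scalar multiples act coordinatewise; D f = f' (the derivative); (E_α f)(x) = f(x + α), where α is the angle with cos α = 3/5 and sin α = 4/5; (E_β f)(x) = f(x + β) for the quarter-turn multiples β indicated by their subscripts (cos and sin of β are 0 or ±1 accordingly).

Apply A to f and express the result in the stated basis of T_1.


g(x) = -(81/40)cos x + (9/20)sin x

D f = (9/4)sin x
(-(1/2)D) f = -(9/8)sin x
D (-(1/2)D) f = -(9/8)cos x
E_pi (-(1/2)D) f = (9/8)sin x
E_alpha (-(1/2)D) f = -(9/10)cos x - (27/40)sin x
(D + E_pi + E_alpha) (-(1/2)D) f = -(81/40)cos x + (9/20)sin x


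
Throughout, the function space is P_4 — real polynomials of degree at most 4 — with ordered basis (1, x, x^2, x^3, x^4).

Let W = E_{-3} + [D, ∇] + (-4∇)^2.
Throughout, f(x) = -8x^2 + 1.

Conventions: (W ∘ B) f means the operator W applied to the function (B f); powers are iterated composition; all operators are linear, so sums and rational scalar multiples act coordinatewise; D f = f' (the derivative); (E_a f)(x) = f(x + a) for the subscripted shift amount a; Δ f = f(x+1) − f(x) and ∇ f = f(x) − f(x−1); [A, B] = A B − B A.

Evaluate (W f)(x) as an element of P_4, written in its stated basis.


g(x) = -8x^2 + 48x - 327

E_{-3} f = -8x^2 + 48x - 71
∇ f = -16x + 8
D ∇ f = -16
D f = -16x
∇ D f = -16
[D, ∇] f = 0
∇ f = -16x + 8
(-4∇) f = 64x - 32
∇ (-4∇) f = 64
(-4∇) (-4∇) f = -256
(E_{-3} + [D, ∇] + (-4∇)^2) f = -8x^2 + 48x - 327


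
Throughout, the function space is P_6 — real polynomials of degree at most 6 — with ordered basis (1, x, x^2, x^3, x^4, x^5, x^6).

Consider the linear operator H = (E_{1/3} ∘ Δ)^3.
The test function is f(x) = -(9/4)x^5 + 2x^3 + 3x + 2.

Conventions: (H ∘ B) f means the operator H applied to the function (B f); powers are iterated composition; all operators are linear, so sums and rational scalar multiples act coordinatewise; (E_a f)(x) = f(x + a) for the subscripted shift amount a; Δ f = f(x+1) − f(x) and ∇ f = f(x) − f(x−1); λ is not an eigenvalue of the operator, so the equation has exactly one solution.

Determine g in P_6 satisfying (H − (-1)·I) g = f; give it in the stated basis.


the result is g(x) = -(9/4)x^5 + 2x^3 + 135x^2 + 678x + 1735/2

write g with unknown coordinates in the stated basis and equate coefficients in (H − (-1)·I) g = f
solving from the highest basis element down gives g = -(9/4)x^5 + 2x^3 + 135x^2 + 678x + 1735/2
check: H g = -135x^2 - 675x - 1731/2
so H g − (-1)·g = -(9/4)x^5 + 2x^3 + 3x + 2 = f ✓


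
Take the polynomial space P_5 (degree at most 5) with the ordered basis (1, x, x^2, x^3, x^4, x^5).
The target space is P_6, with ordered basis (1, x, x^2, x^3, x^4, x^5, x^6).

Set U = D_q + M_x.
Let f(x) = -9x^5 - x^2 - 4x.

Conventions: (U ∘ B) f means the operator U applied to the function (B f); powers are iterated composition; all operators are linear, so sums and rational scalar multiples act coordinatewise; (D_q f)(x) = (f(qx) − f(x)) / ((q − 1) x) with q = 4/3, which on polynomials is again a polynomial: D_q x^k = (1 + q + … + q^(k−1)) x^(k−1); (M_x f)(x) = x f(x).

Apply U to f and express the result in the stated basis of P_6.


g(x) = -9x^6 - (781/9)x^4 - x^3 - 4x^2 - (7/3)x - 4

D_q f = -(781/9)x^4 - (7/3)x - 4
M_x f = -9x^6 - x^3 - 4x^2
(D_q + M_x) f = -9x^6 - (781/9)x^4 - x^3 - 4x^2 - (7/3)x - 4


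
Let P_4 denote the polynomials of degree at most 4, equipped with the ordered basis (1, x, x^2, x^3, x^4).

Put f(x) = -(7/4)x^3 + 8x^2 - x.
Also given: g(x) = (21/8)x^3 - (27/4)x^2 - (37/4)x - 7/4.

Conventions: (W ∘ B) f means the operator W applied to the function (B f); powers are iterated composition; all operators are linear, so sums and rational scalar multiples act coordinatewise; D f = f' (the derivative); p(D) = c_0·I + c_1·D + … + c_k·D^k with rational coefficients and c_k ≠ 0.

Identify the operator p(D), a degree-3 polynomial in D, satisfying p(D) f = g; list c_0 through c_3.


p(D) = -(3/2)·I − D − (1/2)·D^2 − (1/2)·D^3, i.e. c_0 = -3/2, c_1 = -1, c_2 = -1/2, c_3 = -1/2

D^0 f = -(7/4)x^3 + 8x^2 - x
D^1 f = -(21/4)x^2 + 16x - 1
D^2 f = -(21/2)x + 16
D^3 f = -21/2
matching coefficients of g against c_0 f + c_1 Df + … from the top degree down determines the c_i
solution: c_0 = -3/2, c_1 = -1, c_2 = -1/2, c_3 = -1/2


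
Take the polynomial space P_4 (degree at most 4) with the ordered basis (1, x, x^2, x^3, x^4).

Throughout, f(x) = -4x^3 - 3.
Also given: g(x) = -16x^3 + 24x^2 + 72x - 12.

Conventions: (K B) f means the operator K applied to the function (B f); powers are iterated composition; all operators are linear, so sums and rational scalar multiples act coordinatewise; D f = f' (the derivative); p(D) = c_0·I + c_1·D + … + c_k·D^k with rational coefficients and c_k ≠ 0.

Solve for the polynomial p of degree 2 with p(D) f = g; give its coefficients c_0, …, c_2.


D^0 f = -4x^3 - 3
D^1 f = -12x^2
D^2 f = -24x
matching coefficients of g against c_0 f + c_1 Df + … from the top degree down determines the c_i
solution: c_0 = 4, c_1 = -2, c_2 = -3

p(D) = 4·I − 2·D − 3·D^2, i.e. c_0 = 4, c_1 = -2, c_2 = -3


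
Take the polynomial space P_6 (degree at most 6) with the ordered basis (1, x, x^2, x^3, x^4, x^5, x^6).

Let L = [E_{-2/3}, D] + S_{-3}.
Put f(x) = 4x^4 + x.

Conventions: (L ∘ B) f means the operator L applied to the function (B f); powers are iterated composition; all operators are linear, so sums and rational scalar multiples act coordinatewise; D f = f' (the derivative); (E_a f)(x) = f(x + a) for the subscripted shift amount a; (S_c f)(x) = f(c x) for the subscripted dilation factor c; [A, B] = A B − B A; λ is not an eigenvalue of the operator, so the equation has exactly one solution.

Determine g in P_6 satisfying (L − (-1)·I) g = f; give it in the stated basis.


write g with unknown coordinates in the stated basis and equate coefficients in (L − (-1)·I) g = f
solving from the highest basis element down gives g = (2/41)x^4 - (1/2)x
check: L g = (162/41)x^4 + (3/2)x
so L g − (-1)·g = 4x^4 + x = f ✓

the result is g(x) = (2/41)x^4 - (1/2)x


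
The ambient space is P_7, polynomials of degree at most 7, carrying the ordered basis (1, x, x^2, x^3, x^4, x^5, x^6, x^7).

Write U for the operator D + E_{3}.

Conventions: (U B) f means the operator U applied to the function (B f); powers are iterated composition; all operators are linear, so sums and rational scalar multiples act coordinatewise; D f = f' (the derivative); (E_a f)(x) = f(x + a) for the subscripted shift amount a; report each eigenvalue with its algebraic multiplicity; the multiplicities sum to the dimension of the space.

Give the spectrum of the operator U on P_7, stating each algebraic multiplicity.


λ = 1 (multiplicity 8)

image of 1: 1
image of x: x + 4
image of x^2: x^2 + 8x + 9
image of x^3: x^3 + 12x^2 + 27x + 27
image of x^4: x^4 + 16x^3 + 54x^2 + 108x + 81
image of x^5: x^5 + 20x^4 + 90x^3 + 270x^2 + 405x + 243
image of x^6: x^6 + 24x^5 + 135x^4 + 540x^3 + 1215x^2 + 1458x + 729
image of x^7: x^7 + 28x^6 + 189x^5 + 945x^4 + 2835x^3 + 5103x^2 + 5103x + 2187
the matrix is upper triangular; its diagonal is (1, 1, 1, 1, 1, 1, 1, 1)
for a triangular matrix the eigenvalues are the diagonal entries, with algebraic multiplicity their repetition count


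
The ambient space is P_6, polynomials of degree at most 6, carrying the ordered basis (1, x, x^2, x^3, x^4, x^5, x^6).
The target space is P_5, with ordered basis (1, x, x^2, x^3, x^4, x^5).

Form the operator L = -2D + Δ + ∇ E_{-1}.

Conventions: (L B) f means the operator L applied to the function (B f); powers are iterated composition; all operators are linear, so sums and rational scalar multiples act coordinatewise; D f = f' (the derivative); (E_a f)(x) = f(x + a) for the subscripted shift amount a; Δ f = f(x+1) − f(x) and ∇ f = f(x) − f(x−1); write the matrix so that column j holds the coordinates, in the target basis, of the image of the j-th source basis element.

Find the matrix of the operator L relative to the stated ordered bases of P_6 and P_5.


the matrix is [[0, 0, -2, 8, -14, 32, -62]; [0, 0, 0, -6, 32, -70, 192]; [0, 0, 0, 0, -12, 80, -210]; [0, 0, 0, 0, 0, -20, 160]; [0, 0, 0, 0, 0, 0, -30]; [0, 0, 0, 0, 0, 0, 0]] (rows listed top to bottom)

image of 1: 0
image of x: 0
image of x^2: -2
image of x^3: -6x + 8
image of x^4: -12x^2 + 32x - 14
image of x^5: -20x^3 + 80x^2 - 70x + 32
image of x^6: -30x^4 + 160x^3 - 210x^2 + 192x - 62
each image's coordinates form column j of the matrix


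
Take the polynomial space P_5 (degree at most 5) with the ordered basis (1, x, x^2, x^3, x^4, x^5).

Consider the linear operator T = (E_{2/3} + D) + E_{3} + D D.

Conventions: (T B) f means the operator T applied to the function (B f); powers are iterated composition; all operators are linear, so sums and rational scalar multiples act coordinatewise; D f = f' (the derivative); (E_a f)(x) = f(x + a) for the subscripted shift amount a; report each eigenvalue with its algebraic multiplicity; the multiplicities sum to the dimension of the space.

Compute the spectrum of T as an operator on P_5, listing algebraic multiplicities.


image of 1: 2
image of x: 2x + 14/3
image of x^2: 2x^2 + (28/3)x + 103/9
image of x^3: 2x^3 + 14x^2 + (103/3)x + 737/27
image of x^4: 2x^4 + (56/3)x^3 + (206/3)x^2 + (2948/27)x + 6577/81
image of x^5: 2x^5 + (70/3)x^4 + (1030/9)x^3 + (7370/27)x^2 + (32885/81)x + 59081/243
the matrix is upper triangular; its diagonal is (2, 2, 2, 2, 2, 2)
for a triangular matrix the eigenvalues are the diagonal entries, with algebraic multiplicity their repetition count

λ = 2 (multiplicity 6)


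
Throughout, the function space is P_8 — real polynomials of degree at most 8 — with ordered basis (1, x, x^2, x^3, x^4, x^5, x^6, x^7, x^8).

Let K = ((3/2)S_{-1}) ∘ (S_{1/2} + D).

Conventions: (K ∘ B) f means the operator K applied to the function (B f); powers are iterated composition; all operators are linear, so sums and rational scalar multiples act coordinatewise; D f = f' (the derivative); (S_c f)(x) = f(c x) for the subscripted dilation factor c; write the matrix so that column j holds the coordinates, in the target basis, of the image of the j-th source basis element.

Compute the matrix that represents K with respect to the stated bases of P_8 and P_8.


image of 1: 3/2
image of x: -(3/4)x + 3/2
image of x^2: (3/8)x^2 - 3x
image of x^3: -(3/16)x^3 + (9/2)x^2
image of x^4: (3/32)x^4 - 6x^3
image of x^5: -(3/64)x^5 + (15/2)x^4
image of x^6: (3/128)x^6 - 9x^5
image of x^7: -(3/256)x^7 + (21/2)x^6
image of x^8: (3/512)x^8 - 12x^7
each image's coordinates form column j of the matrix

the matrix is [[3/2, 3/2, 0, 0, 0, 0, 0, 0, 0]; [0, -3/4, -3, 0, 0, 0, 0, 0, 0]; [0, 0, 3/8, 9/2, 0, 0, 0, 0, 0]; [0, 0, 0, -3/16, -6, 0, 0, 0, 0]; [0, 0, 0, 0, 3/32, 15/2, 0, 0, 0]; [0, 0, 0, 0, 0, -3/64, -9, 0, 0]; [0, 0, 0, 0, 0, 0, 3/128, 21/2, 0]; [0, 0, 0, 0, 0, 0, 0, -3/256, -12]; [0, 0, 0, 0, 0, 0, 0, 0, 3/512]] (rows listed top to bottom)


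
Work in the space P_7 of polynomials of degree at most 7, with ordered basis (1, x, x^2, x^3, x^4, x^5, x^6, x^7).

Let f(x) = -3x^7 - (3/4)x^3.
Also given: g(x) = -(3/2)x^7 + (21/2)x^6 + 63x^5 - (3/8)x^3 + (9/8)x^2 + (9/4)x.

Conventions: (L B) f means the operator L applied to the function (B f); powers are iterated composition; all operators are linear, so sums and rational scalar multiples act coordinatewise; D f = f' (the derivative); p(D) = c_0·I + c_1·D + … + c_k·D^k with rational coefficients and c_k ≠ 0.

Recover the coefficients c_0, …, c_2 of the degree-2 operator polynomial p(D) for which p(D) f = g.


c_0 = 1/2, c_1 = -1/2, c_2 = -1/2

D^0 f = -3x^7 - (3/4)x^3
D^1 f = -21x^6 - (9/4)x^2
D^2 f = -126x^5 - (9/2)x
matching coefficients of g against c_0 f + c_1 Df + … from the top degree down determines the c_i
solution: c_0 = 1/2, c_1 = -1/2, c_2 = -1/2


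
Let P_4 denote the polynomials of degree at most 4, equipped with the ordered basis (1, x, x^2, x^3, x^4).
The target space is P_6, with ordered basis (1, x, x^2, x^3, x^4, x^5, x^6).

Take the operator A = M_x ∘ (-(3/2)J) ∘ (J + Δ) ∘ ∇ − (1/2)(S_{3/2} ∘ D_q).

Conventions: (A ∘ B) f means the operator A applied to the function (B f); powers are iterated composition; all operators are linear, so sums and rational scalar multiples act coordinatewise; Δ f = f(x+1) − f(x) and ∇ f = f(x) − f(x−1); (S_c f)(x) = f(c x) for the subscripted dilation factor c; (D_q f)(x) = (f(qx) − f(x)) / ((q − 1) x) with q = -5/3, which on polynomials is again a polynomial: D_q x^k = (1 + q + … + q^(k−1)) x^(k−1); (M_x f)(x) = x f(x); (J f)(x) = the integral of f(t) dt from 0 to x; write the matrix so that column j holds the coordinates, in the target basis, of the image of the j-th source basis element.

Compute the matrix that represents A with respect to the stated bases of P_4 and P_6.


image of 1: 0
image of x: -(3/4)x^3 - 1/2
image of x^2: -(1/2)x^4 + (3/4)x^3 - 3x^2 + (1/2)x
image of x^3: -(3/8)x^5 + (3/4)x^4 - (21/4)x^3 - (19/8)x^2
image of x^4: -(3/10)x^6 + (3/4)x^5 - 7x^4 + 5x^3 - 3x^2
each image's coordinates form column j of the matrix

the matrix is [[0, -1/2, 0, 0, 0]; [0, 0, 1/2, 0, 0]; [0, 0, -3, -19/8, -3]; [0, -3/4, 3/4, -21/4, 5]; [0, 0, -1/2, 3/4, -7]; [0, 0, 0, -3/8, 3/4]; [0, 0, 0, 0, -3/10]] (rows listed top to bottom)


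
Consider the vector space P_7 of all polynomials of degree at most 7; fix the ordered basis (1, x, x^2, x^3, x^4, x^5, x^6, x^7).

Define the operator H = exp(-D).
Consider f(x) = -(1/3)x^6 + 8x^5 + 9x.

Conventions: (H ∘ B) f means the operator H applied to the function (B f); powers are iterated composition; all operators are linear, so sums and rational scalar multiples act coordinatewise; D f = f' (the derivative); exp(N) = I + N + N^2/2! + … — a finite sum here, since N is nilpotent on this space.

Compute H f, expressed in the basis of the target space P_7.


g(x) = -(1/3)x^6 + 10x^5 - 45x^4 + (260/3)x^3 - 85x^2 + 51x - 52/3

order-1 term: 2x^5 - 40x^4 - 9
order-2 term: -5x^4 + 80x^3
order-3 term: (20/3)x^3 - 80x^2
order-4 term: -5x^2 + 40x
order-5 term: 2x - 8
order-6 term: -1/3
the series for exp(-D) f terminates at order 6
exp(-D) f = -(1/3)x^6 + 10x^5 - 45x^4 + (260/3)x^3 - 85x^2 + 51x - 52/3


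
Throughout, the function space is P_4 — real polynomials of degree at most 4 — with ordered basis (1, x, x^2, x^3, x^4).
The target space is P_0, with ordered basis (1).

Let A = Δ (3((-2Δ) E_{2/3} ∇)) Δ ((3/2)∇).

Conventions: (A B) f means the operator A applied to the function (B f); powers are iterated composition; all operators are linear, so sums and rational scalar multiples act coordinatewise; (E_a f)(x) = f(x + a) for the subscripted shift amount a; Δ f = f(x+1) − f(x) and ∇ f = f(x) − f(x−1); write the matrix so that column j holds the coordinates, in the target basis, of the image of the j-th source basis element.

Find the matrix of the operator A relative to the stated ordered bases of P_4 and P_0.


the matrix is [[0, 0, 0, 0, 0]] (rows listed top to bottom)

image of 1: 0
image of x: 0
image of x^2: 0
image of x^3: 0
image of x^4: 0
each image's coordinates form column j of the matrix


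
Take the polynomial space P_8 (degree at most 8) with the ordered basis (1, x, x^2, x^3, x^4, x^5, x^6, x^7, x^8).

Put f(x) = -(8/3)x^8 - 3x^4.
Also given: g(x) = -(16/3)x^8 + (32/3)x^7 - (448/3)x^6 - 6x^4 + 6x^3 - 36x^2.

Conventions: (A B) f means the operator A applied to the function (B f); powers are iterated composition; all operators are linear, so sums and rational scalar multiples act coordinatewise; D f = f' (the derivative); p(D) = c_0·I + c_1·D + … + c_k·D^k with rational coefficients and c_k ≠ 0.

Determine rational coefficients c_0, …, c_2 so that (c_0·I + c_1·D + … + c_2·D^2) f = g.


p(D) = 2·I − (1/2)·D + D^2, i.e. c_0 = 2, c_1 = -1/2, c_2 = 1

D^0 f = -(8/3)x^8 - 3x^4
D^1 f = -(64/3)x^7 - 12x^3
D^2 f = -(448/3)x^6 - 36x^2
matching coefficients of g against c_0 f + c_1 Df + … from the top degree down determines the c_i
solution: c_0 = 2, c_1 = -1/2, c_2 = 1


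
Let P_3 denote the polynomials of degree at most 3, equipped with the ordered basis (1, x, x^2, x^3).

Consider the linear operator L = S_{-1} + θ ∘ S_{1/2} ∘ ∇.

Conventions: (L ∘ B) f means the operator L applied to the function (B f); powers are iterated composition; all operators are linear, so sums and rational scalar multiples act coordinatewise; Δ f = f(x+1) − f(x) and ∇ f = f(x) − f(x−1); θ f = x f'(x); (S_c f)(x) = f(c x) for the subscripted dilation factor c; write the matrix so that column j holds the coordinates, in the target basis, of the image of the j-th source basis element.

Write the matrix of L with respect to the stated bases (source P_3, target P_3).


the matrix is [[1, 0, 0, 0]; [0, -1, 1, -3/2]; [0, 0, 1, 3/2]; [0, 0, 0, -1]] (rows listed top to bottom)

image of 1: 1
image of x: -x
image of x^2: x^2 + x
image of x^3: -x^3 + (3/2)x^2 - (3/2)x
each image's coordinates form column j of the matrix


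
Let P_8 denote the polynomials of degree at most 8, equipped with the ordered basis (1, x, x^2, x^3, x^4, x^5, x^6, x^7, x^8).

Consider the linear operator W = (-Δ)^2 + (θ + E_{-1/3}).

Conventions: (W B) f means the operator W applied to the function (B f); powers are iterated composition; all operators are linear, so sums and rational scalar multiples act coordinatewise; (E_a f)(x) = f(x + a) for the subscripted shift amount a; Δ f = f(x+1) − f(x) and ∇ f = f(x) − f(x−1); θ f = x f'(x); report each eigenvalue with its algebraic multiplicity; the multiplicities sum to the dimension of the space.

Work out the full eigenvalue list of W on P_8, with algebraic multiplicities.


λ = 1 (multiplicity 1), λ = 2 (multiplicity 1), λ = 3 (multiplicity 1), λ = 4 (multiplicity 1), λ = 5 (multiplicity 1), λ = 6 (multiplicity 1), λ = 7 (multiplicity 1), λ = 8 (multiplicity 1), λ = 9 (multiplicity 1)

image of 1: 1
image of x: 2x - 1/3
image of x^2: 3x^2 - (2/3)x + 19/9
image of x^3: 4x^3 - x^2 + (19/3)x + 161/27
image of x^4: 5x^4 - (4/3)x^3 + (38/3)x^2 + (644/27)x + 1135/81
image of x^5: 6x^5 - (5/3)x^4 + (190/9)x^3 + (1610/27)x^2 + (5675/81)x + 7289/243
image of x^6: 7x^6 - 2x^5 + (95/3)x^4 + (3220/27)x^3 + (5675/27)x^2 + (14578/81)x + 45199/729
image of x^7: 8x^7 - (7/3)x^6 + (133/3)x^5 + (5635/27)x^4 + (39725/81)x^3 + (51023/81)x^2 + (316393/729)x + 275561/2187
image of x^8: 9x^8 - (8/3)x^7 + (532/9)x^6 + (9016/27)x^5 + (79450/81)x^4 + (408184/243)x^3 + (1265572/729)x^2 + (2204488/2187)x + 1666495/6561
the matrix is upper triangular; its diagonal is (1, 2, 3, 4, 5, 6, 7, 8, 9)
for a triangular matrix the eigenvalues are the diagonal entries, with algebraic multiplicity their repetition count


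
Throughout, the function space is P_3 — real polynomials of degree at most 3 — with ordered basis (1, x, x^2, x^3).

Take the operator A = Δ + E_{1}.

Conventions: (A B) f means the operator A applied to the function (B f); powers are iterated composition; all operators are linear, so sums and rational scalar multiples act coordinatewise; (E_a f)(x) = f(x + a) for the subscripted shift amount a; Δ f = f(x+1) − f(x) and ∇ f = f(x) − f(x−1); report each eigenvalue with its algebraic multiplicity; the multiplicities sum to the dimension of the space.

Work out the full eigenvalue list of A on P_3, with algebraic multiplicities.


image of 1: 1
image of x: x + 2
image of x^2: x^2 + 4x + 2
image of x^3: x^3 + 6x^2 + 6x + 2
the matrix is upper triangular; its diagonal is (1, 1, 1, 1)
for a triangular matrix the eigenvalues are the diagonal entries, with algebraic multiplicity their repetition count

λ = 1 (multiplicity 4)


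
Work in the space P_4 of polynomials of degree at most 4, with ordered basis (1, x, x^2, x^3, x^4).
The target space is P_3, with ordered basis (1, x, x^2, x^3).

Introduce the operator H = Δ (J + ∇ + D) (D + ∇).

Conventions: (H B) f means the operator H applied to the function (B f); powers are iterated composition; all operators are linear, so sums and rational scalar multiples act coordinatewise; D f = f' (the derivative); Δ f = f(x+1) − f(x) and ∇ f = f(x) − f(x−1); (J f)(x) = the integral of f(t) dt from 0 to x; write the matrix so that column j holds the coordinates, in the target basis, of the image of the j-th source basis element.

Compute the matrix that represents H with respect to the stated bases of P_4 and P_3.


image of 1: 0
image of x: 2
image of x^2: 4x + 1
image of x^3: 6x^2 + 3x + 51/2
image of x^4: 8x^3 + 6x^2 + 102x + 1
each image's coordinates form column j of the matrix

the matrix is [[0, 2, 1, 51/2, 1]; [0, 0, 4, 3, 102]; [0, 0, 0, 6, 6]; [0, 0, 0, 0, 8]] (rows listed top to bottom)


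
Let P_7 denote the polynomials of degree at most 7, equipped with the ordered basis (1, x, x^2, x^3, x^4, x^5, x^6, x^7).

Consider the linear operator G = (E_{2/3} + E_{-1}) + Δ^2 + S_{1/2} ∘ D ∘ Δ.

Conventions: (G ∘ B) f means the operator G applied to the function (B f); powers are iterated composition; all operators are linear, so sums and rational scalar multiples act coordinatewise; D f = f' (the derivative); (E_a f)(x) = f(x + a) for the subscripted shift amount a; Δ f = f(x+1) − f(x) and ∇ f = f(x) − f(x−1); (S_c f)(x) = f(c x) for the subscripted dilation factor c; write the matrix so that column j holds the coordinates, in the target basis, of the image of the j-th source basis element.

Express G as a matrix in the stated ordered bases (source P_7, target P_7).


the matrix is [[2, -1/3, 49/9, 224/27, 1555/81, 8294/243, 50365/729, 288812/2187]; [0, 2, -2/3, 40/3, 734/27, 6965/81, 15373/81, 337246/729]; [0, 0, 2, -1, 71/3, 3265/54, 6560/27, 206717/324]; [0, 0, 0, 2, -4/3, 665/18, 6125/54, 89005/162]; [0, 0, 0, 0, 2, -5/3, 1285/24, 82915/432]; [0, 0, 0, 0, 0, 2, -2, 3535/48]; [0, 0, 0, 0, 0, 0, 2, -7/3]; [0, 0, 0, 0, 0, 0, 0, 2]] (rows listed top to bottom)

image of 1: 2
image of x: 2x - 1/3
image of x^2: 2x^2 - (2/3)x + 49/9
image of x^3: 2x^3 - x^2 + (40/3)x + 224/27
image of x^4: 2x^4 - (4/3)x^3 + (71/3)x^2 + (734/27)x + 1555/81
image of x^5: 2x^5 - (5/3)x^4 + (665/18)x^3 + (3265/54)x^2 + (6965/81)x + 8294/243
image of x^6: 2x^6 - 2x^5 + (1285/24)x^4 + (6125/54)x^3 + (6560/27)x^2 + (15373/81)x + 50365/729
image of x^7: 2x^7 - (7/3)x^6 + (3535/48)x^5 + (82915/432)x^4 + (89005/162)x^3 + (206717/324)x^2 + (337246/729)x + 288812/2187
each image's coordinates form column j of the matrix


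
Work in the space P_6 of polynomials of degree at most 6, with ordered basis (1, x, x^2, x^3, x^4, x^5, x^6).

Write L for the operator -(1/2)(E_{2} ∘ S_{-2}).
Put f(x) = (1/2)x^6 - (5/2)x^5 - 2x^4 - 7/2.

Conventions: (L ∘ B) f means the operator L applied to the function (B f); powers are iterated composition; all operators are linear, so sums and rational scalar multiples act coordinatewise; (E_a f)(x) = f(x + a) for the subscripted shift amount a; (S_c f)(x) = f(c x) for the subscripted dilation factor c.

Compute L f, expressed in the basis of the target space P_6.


the image equals g(x) = -16x^6 - 232x^5 - 1344x^4 - 4032x^3 - 6656x^2 - 5760x - 8185/4

S_{-2} f = 32x^6 + 80x^5 - 32x^4 - 7/2
E_{2} S_{-2} f = 32x^6 + 464x^5 + 2688x^4 + 8064x^3 + 13312x^2 + 11520x + 8185/2
(-(1/2)(E_{2} ∘ S_{-2})) f = -16x^6 - 232x^5 - 1344x^4 - 4032x^3 - 6656x^2 - 5760x - 8185/4


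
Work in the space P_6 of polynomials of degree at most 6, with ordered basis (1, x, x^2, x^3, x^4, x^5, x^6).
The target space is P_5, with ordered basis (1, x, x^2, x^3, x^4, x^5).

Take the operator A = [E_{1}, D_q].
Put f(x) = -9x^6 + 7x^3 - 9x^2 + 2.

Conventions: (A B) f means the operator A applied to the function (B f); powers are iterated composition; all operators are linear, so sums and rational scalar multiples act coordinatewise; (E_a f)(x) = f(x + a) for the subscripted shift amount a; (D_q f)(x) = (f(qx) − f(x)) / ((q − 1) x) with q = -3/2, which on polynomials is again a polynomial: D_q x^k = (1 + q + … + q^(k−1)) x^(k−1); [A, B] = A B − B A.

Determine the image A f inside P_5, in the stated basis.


g(x) = (11925/32)x^4 + (2475/16)x^3 + (11025/16)x^2 + (4945/32)x + 3365/32

D_q f = (1197/32)x^5 + (49/4)x^2 + (9/2)x
E_{1} D_q f = (1197/32)x^5 + (5985/32)x^4 + (5985/16)x^3 + (6181/16)x^2 + (6913/32)x + 1733/32
E_{1} f = -9x^6 - 54x^5 - 135x^4 - 173x^3 - 123x^2 - 51x - 9
D_q E_{1} f = (1197/32)x^5 - (1485/8)x^4 + (1755/8)x^3 - (1211/4)x^2 + (123/2)x - 51
[E_{1}, D_q] f = (11925/32)x^4 + (2475/16)x^3 + (11025/16)x^2 + (4945/32)x + 3365/32


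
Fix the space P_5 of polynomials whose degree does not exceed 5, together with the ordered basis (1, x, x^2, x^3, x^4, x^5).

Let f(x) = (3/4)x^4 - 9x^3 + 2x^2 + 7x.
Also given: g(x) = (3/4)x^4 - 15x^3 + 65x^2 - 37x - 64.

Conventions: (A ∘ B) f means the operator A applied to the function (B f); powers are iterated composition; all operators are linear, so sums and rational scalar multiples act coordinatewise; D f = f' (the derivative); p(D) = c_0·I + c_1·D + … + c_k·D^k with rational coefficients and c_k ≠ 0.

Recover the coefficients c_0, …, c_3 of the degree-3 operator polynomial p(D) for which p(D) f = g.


c_0 = 1, c_1 = -2, c_2 = 1, c_3 = 1

D^0 f = (3/4)x^4 - 9x^3 + 2x^2 + 7x
D^1 f = 3x^3 - 27x^2 + 4x + 7
D^2 f = 9x^2 - 54x + 4
D^3 f = 18x - 54
matching coefficients of g against c_0 f + c_1 Df + … from the top degree down determines the c_i
solution: c_0 = 1, c_1 = -2, c_2 = 1, c_3 = 1


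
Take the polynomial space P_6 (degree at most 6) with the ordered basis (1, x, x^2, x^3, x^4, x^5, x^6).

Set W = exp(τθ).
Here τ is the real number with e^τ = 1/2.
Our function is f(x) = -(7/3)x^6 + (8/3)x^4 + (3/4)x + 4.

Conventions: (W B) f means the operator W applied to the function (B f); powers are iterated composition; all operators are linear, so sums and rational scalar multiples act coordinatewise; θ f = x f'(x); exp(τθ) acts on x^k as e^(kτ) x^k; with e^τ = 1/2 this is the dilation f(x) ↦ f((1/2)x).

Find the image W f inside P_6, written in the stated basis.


exp(τθ) x^k = e^(kτ) x^k; with e^τ = 1/2 this sends x^k to (1/2)^k x^k
x ↦ 1/2 x
x^4 ↦ 1/16 x^4
x^6 ↦ 1/64 x^6
applying this coordinatewise to f: exp(τθ) f = -(7/192)x^6 + (1/6)x^4 + (3/8)x + 4

the image equals g(x) = -(7/192)x^6 + (1/6)x^4 + (3/8)x + 4
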